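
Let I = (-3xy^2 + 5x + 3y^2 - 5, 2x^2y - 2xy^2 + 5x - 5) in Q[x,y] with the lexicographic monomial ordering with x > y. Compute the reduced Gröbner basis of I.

f_1 = -3xy^2 + 5x + 3y^2 - 5, LT = xy^2.
f_2 = 2x^2y - 2xy^2 + 5x - 5, LT = x^2y.

S(f_1,f_2): lcm = x^2y^2. S = -5/3x^2 + xy^3 - xy^2 - 5/2xy + 5/3x + 5/2y.
  leading term x^2: no divisor's leading term divides it; move -5/3x^2 to the remainder.
  leading term xy^3: subtract (-1/3y)·f_1 from xy^3 - xy^2 - 5/2xy + 5/3x + 5/2y → -xy^2 - 5/6xy + 5/3x + y^3 + 5/6y
  leading term xy^2: subtract (1/3)·f_1 from -xy^2 - 5/6xy + 5/3x + y^3 + 5/6y → -5/6xy + y^3 - y^2 + 5/6y + 5/3
  leading term xy: no divisor's leading term divides it; move -5/6xy to the remainder.
  leading term y^3: no divisor's leading term divides it; move y^3 to the remainder.
  leading term y^2: no divisor's leading term divides it; move -y^2 to the remainder.
  leading term y: no divisor's leading term divides it; move 5/6y to the remainder.
  leading term 1: no divisor's leading term divides it; move 5/3 to the remainder.
  remainder -5/3x^2 - 5/6xy + y^3 - y^2 + 5/6y + 5/3 ≠ 0; add g_3 = -5/3x^2 - 5/6xy + y^3 - y^2 + 5/6y + 5/3 to the basis.

S(f_1,g_3): lcm = x^2y^2. S = -5/3x^2 - 1/2xy^3 - xy^2 + 5/3x + 3/5y^5 - 3/5y^4 + 1/2y^3 + y^2.
  leading term x^2: subtract (1)·g_3 from -5/3x^2 - 1/2xy^3 - xy^2 + 5/3x + 3/5y^5 - 3/5y^4 + 1/2y^3 + y^2 → -1/2xy^3 - xy^2 + 5/6xy + 5/3x + 3/5y^5 - 3/5y^4 - 1/2y^3 + 2y^2 - 5/6y - 5/3
  leading term xy^3: subtract (1/6y)·f_1 from -1/2xy^3 - xy^2 + 5/6xy + 5/3x + 3/5y^5 - 3/5y^4 - 1/2y^3 + 2y^2 - 5/6y - 5/3 → -xy^2 + 5/3x + 3/5y^5 - 3/5y^4 - y^3 + 2y^2 - 5/3
  leading term xy^2: subtract (1/3)·f_1 from -xy^2 + 5/3x + 3/5y^5 - 3/5y^4 - y^3 + 2y^2 - 5/3 → 3/5y^5 - 3/5y^4 - y^3 + y^2
  leading term y^5: no divisor's leading term divides it; move 3/5y^5 to the remainder.
  leading term y^4: no divisor's leading term divides it; move -3/5y^4 to the remainder.
  leading term y^3: no divisor's leading term divides it; move -y^3 to the remainder.
  leading term y^2: no divisor's leading term divides it; move y^2 to the remainder.
  remainder 3/5y^5 - 3/5y^4 - y^3 + y^2 ≠ 0; add g_4 = 3/5y^5 - 3/5y^4 - y^3 + y^2 to the basis.

S(f_2,g_3): lcm = x^2y. S = -3/2xy^2 + 5/2x + 3/5y^4 - 3/5y^3 + 1/2y^2 + y - 5/2.
  leading term xy^2: subtract (1/2)·f_1 from -3/2xy^2 + 5/2x + 3/5y^4 - 3/5y^3 + 1/2y^2 + y - 5/2 → 3/5y^4 - 3/5y^3 - y^2 + y
  leading term y^4: no divisor's leading term divides it; move 3/5y^4 to the remainder.
  leading term y^3: no divisor's leading term divides it; move -3/5y^3 to the remainder.
  leading term y^2: no divisor's leading term divides it; move -y^2 to the remainder.
  leading term y: no divisor's leading term divides it; move y to the remainder.
  remainder 3/5y^4 - 3/5y^3 - y^2 + y ≠ 0; add g_5 = 3/5y^4 - 3/5y^3 - y^2 + y to the basis.

The other S-polynomials (S(f_1,g_4), S(f_2,g_4), S(g_3,g_4), S(f_1,g_5), S(f_2,g_5), S(g_3,g_5), S(g_4,g_5)) all reduce to 0 modulo the current basis, so we have a Gröbner basis.
Inter-reduce: drop elements whose leading term is divisible by another's, tail-reduce, and make monic.

G = {x^2 + 1/2xy - 3/5y^3 + 3/5y^2 - 1/2y - 1, xy^2 - 5/3x - y^2 + 5/3, y^4 - y^3 - 5/3y^2 + 5/3y}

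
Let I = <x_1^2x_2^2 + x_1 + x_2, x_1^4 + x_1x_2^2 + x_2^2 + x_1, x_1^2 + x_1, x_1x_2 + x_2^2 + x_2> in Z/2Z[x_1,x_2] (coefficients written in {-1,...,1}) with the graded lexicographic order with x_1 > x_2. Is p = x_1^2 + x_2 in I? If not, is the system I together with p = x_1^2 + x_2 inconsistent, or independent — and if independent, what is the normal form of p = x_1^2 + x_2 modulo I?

x_1^2 + x_2 lies in I (it reduces to 0).

First compute the reduced Gröbner basis of I by Buchberger's algorithm.
f_1 = x_1^2x_2^2 + x_1 + x_2, LT = x_1^2x_2^2.
f_2 = x_1^4 + x_1x_2^2 + x_2^2 + x_1, LT = x_1^4.
f_3 = x_1^2 + x_1, LT = x_1^2.
f_4 = x_1x_2 + x_2^2 + x_2, LT = x_1x_2.

S(f_1,f_2): lcm = x_1^4x_2^2. S = x_1x_2^4 + x_2^4 + x_1^3 + x_1^2x_2 + x_1x_2^2.
  leading term x_1x_2^4: subtract (x_2^3)·f_4 from x_1x_2^4 + x_2^4 + x_1^3 + x_1^2x_2 + x_1x_2^2 → x_2^5 + x_1^3 + x_1^2x_2 + x_1x_2^2
  leading term x_2^5: no divisor's leading term divides it; move x_2^5 to the remainder.
  leading term x_1^3: subtract (x_1)·f_3 from x_1^3 + x_1^2x_2 + x_1x_2^2 → x_1^2x_2 + x_1x_2^2 + x_1^2
  leading term x_1^2x_2: subtract (x_2)·f_3 from x_1^2x_2 + x_1x_2^2 + x_1^2 → x_1x_2^2 + x_1^2 + x_1x_2
  leading term x_1x_2^2: subtract (x_2)·f_4 from x_1x_2^2 + x_1^2 + x_1x_2 → x_2^3 + x_1^2 + x_1x_2 + x_2^2
  leading term x_2^3: no divisor's leading term divides it; move x_2^3 to the remainder.
  leading term x_1^2: subtract (1)·f_3 from x_1^2 + x_1x_2 + x_2^2 → x_1x_2 + x_2^2 + x_1
  leading term x_1x_2: subtract (1)·f_4 from x_1x_2 + x_2^2 + x_1 → x_1 + x_2
  leading term x_1: no divisor's leading term divides it; move x_1 to the remainder.
  leading term x_2: no divisor's leading term divides it; move x_2 to the remainder.
  remainder x_2^5 + x_2^3 + x_1 + x_2 ≠ 0; add h_5 = x_2^5 + x_2^3 + x_1 + x_2 to the basis.

S(f_1,f_3): lcm = x_1^2x_2^2. S = x_1x_2^2 + x_1 + x_2.
  leading term x_1x_2^2: subtract (x_2)·f_4 from x_1x_2^2 + x_1 + x_2 → x_2^3 + x_2^2 + x_1 + x_2
  leading term x_2^3: no divisor's leading term divides it; move x_2^3 to the remainder.
  leading term x_2^2: no divisor's leading term divides it; move x_2^2 to the remainder.
  leading term x_1: no divisor's leading term divides it; move x_1 to the remainder.
  leading term x_2: no divisor's leading term divides it; move x_2 to the remainder.
  remainder x_2^3 + x_2^2 + x_1 + x_2 ≠ 0; add h_6 = x_2^3 + x_2^2 + x_1 + x_2 to the basis.

S(f_1,f_4): lcm = x_1^2x_2^2. S = x_1x_2^3 + x_1x_2^2 + x_1 + x_2.
  leading term x_1x_2^3: subtract (x_2^2)·f_4 from x_1x_2^3 + x_1x_2^2 + x_1 + x_2 → x_2^4 + x_1x_2^2 + x_2^3 + x_1 + x_2
  leading term x_2^4: subtract (x_2)·h_6 from x_2^4 + x_1x_2^2 + x_2^3 + x_1 + x_2 → x_1x_2^2 + x_1x_2 + x_2^2 + x_1 + x_2
  leading term x_1x_2^2: subtract (x_2)·f_4 from x_1x_2^2 + x_1x_2 + x_2^2 + x_1 + x_2 → x_2^3 + x_1x_2 + x_1 + x_2
  leading term x_2^3: subtract (1)·h_6 from x_2^3 + x_1x_2 + x_1 + x_2 → x_1x_2 + x_2^2
  leading term x_1x_2: subtract (1)·f_4 from x_1x_2 + x_2^2 → x_2
  leading term x_2: no divisor's leading term divides it; move x_2 to the remainder.
  remainder x_2 ≠ 0; add h_7 = x_2 to the basis.

S(f_2,f_3): lcm = x_1^4. S = x_1^3 + x_1x_2^2 + x_2^2 + x_1.
  leading term x_1^3: subtract (x_1)·f_3 from x_1^3 + x_1x_2^2 + x_2^2 + x_1 → x_1x_2^2 + x_1^2 + x_2^2 + x_1
  leading term x_1x_2^2: subtract (x_2)·f_4 from x_1x_2^2 + x_1^2 + x_2^2 + x_1 → x_2^3 + x_1^2 + x_1
  leading term x_2^3: subtract (1)·h_6 from x_2^3 + x_1^2 + x_1 → x_1^2 + x_2^2 + x_2
  leading term x_1^2: subtract (1)·f_3 from x_1^2 + x_2^2 + x_2 → x_2^2 + x_1 + x_2
  leading term x_2^2: subtract (x_2)·h_7 from x_2^2 + x_1 + x_2 → x_1 + x_2
  leading term x_1: no divisor's leading term divides it; move x_1 to the remainder.
  leading term x_2: subtract (1)·h_7 from x_2 → 0
  remainder x_1 ≠ 0; add h_8 = x_1 to the basis.

The other S-polynomials (S(f_2,f_4), S(f_3,f_4), S(f_1,h_5), S(f_2,h_5), S(f_3,h_5), S(f_4,h_5), S(f_1,h_6), S(f_2,h_6), S(f_3,h_6), S(f_4,h_6), S(h_5,h_6), S(f_1,h_7), S(f_2,h_7), S(f_3,h_7), S(f_4,h_7), S(h_5,h_7), S(h_6,h_7), S(f_1,h_8), S(f_2,h_8), S(f_3,h_8), S(f_4,h_8), S(h_5,h_8), S(h_6,h_8), S(h_7,h_8)) all reduce to 0 modulo the current basis, so we have a Gröbner basis.
Inter-reduce: drop elements whose leading term is divisible by another's, tail-reduce, and make monic.
Reduced Gröbner basis: {x_1, x_2}.
Label its elements g_1 = x_1, g_2 = x_2.

Reduce p = x_1^2 + x_2 modulo G:
  leading term x_1^2: subtract (x_1)·g_1 from x_1^2 + x_2 → x_2
  leading term x_2: subtract (1)·g_2 from x_2 → 0
  normal form = 0.
Since the normal form is 0, p ∈ I.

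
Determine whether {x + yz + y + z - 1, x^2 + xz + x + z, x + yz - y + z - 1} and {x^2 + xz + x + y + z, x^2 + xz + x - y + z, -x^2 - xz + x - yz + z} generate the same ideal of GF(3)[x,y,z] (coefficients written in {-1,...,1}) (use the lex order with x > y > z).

Equality of ideals is decidable: compute both reduced Gröbner bases (unique for the ordering) and check whether they agree.
Buchberger on the first generating set:
f_1 = x + yz + y + z - 1, LT = x.
f_2 = x^2 + xz + x + z, LT = x^2.
f_3 = x + yz - y + z - 1, LT = x.

S(f_1,f_2): lcm = x^2. S = xyz + xy + x - z.
  leading term xyz: subtract (yz)·f_1 from xyz + xy + x - z → xy + x - y^2z^2 - y^2z - yz^2 + yz - z
  leading term xy: subtract (y)·f_1 from xy + x - y^2z^2 - y^2z - yz^2 + yz - z → x - y^2z^2 + y^2z - y^2 - yz^2 + y - z
  leading term x: subtract (1)·f_1 from x - y^2z^2 + y^2z - y^2 - yz^2 + y - z → -y^2z^2 + y^2z - y^2 - yz^2 - yz + z + 1
  leading term y^2z^2: no divisor's leading term divides it; move -y^2z^2 to the remainder.
  leading term y^2z: no divisor's leading term divides it; move y^2z to the remainder.
  leading term y^2: no divisor's leading term divides it; move -y^2 to the remainder.
  leading term yz^2: no divisor's leading term divides it; move -yz^2 to the remainder.
  leading term yz: no divisor's leading term divides it; move -yz to the remainder.
  leading term z: no divisor's leading term divides it; move z to the remainder.
  leading term 1: no divisor's leading term divides it; move 1 to the remainder.
  remainder -y^2z^2 + y^2z - y^2 - yz^2 - yz + z + 1 ≠ 0; add g_4 = -y^2z^2 + y^2z - y^2 - yz^2 - yz + z + 1 to the basis.

S(f_1,f_3): lcm = x. S = -y.
  leading term y: no divisor's leading term divides it; move -y to the remainder.
  remainder -y ≠ 0; add g_5 = -y to the basis.

S(f_2,f_3): lcm = x^2. S = -xyz + xy - x + z.
  leading term xyz: subtract (-yz)·f_1 from -xyz + xy - x + z → xy - x + y^2z^2 + y^2z + yz^2 - yz + z
  leading term xy: subtract (y)·f_1 from xy - x + y^2z^2 + y^2z + yz^2 - yz + z → -x + y^2z^2 - y^2 + yz^2 + yz + y + z
  leading term x: subtract (-1)·f_1 from -x + y^2z^2 - y^2 + yz^2 + yz + y + z → y^2z^2 - y^2 + yz^2 - yz - y - z - 1
  leading term y^2z^2: subtract (-1)·g_4 from y^2z^2 - y^2 + yz^2 - yz - y - z - 1 → y^2z + y^2 + yz - y
  leading term y^2z: subtract (-yz)·g_5 from y^2z + y^2 + yz - y → y^2 + yz - y
  leading term y^2: subtract (-y)·g_5 from y^2 + yz - y → yz - y
  leading term yz: subtract (-z)·g_5 from yz - y → -y
  leading term y: subtract (1)·g_5 from -y → 0
  remainder 0.

S(f_1,g_4): leading monomials are coprime, so the S-polynomial reduces to 0 (Buchberger's first criterion).
S(f_2,g_4): leading monomials are coprime, so the S-polynomial reduces to 0 (Buchberger's first criterion).
S(f_3,g_4): leading monomials are coprime, so the S-polynomial reduces to 0 (Buchberger's first criterion).
S(f_1,g_5): leading monomials are coprime, so the S-polynomial reduces to 0 (Buchberger's first criterion).
S(f_2,g_5): leading monomials are coprime, so the S-polynomial reduces to 0 (Buchberger's first criterion).
S(f_3,g_5): leading monomials are coprime, so the S-polynomial reduces to 0 (Buchberger's first criterion).
S(g_4,g_5): lcm = y^2z^2. S = -y^2z + y^2 + yz^2 + yz - z - 1.
  leading term y^2z: subtract (yz)·g_5 from -y^2z + y^2 + yz^2 + yz - z - 1 → y^2 + yz^2 + yz - z - 1
  leading term y^2: subtract (-y)·g_5 from y^2 + yz^2 + yz - z - 1 → yz^2 + yz - z - 1
  leading term yz^2: subtract (-z^2)·g_5 from yz^2 + yz - z - 1 → yz - z - 1
  leading term yz: subtract (-z)·g_5 from yz - z - 1 → -z - 1
  leading term z: no divisor's leading term divides it; move -z to the remainder.
  leading term 1: no divisor's leading term divides it; move -1 to the remainder.
  remainder -z - 1 ≠ 0; add g_6 = -z - 1 to the basis.

S(f_1,g_6): leading monomials are coprime, so the S-polynomial reduces to 0 (Buchberger's first criterion).
S(f_2,g_6): leading monomials are coprime, so the S-polynomial reduces to 0 (Buchberger's first criterion).
S(f_3,g_6): leading monomials are coprime, so the S-polynomial reduces to 0 (Buchberger's first criterion).
S(g_4,g_6): lcm = y^2z^2. S = y^2z + y^2 + yz^2 + yz - z - 1.
  leading term y^2z: subtract (-yz)·g_5 from y^2z + y^2 + yz^2 + yz - z - 1 → y^2 + yz^2 + yz - z - 1
  leading term y^2: subtract (-y)·g_5 from y^2 + yz^2 + yz - z - 1 → yz^2 + yz - z - 1
  leading term yz^2: subtract (-z^2)·g_5 from yz^2 + yz - z - 1 → yz - z - 1
  leading term yz: subtract (-z)·g_5 from yz - z - 1 → -z - 1
  leading term z: subtract (1)·g_6 from -z - 1 → 0
  remainder 0.

S(g_5,g_6): leading monomials are coprime, so the S-polynomial reduces to 0 (Buchberger's first criterion).
Every S-polynomial of the final basis reduces to 0, so we have a Gröbner basis.
Inter-reduce: drop elements whose leading term is divisible by another's, tail-reduce, and make monic.
Reduced Gröbner basis: {x + 1, y, z + 1}.

Buchberger on the second generating set:
h_1 = x^2 + xz + x + y + z, LT = x^2.
h_2 = x^2 + xz + x - y + z, LT = x^2.
h_3 = -x^2 - xz + x - yz + z, LT = x^2.

S(h_1,h_2): lcm = x^2. S = -y.
  leading term y: no divisor's leading term divides it; move -y to the remainder.
  remainder -y ≠ 0; add k_4 = -y to the basis.

S(h_1,h_3): lcm = x^2. S = -x - yz + y - z.
  leading term x: no divisor's leading term divides it; move -x to the remainder.
  leading term yz: subtract (z)·k_4 from -yz + y - z → y - z
  leading term y: subtract (-1)·k_4 from y - z → -z
  leading term z: no divisor's leading term divides it; move -z to the remainder.
  remainder -x - z ≠ 0; add k_5 = -x - z to the basis.

S(h_2,h_3): lcm = x^2. S = -x - yz - y - z.
  leading term x: subtract (1)·k_5 from -x - yz - y - z → -yz - y
  leading term yz: subtract (z)·k_4 from -yz - y → -y
  leading term y: subtract (1)·k_4 from -y → 0
  remainder 0.

S(h_1,k_4): leading monomials are coprime, so the S-polynomial reduces to 0 (Buchberger's first criterion).
S(h_2,k_4): leading monomials are coprime, so the S-polynomial reduces to 0 (Buchberger's first criterion).
S(h_3,k_4): leading monomials are coprime, so the S-polynomial reduces to 0 (Buchberger's first criterion).
S(h_1,k_5): lcm = x^2. S = x + y + z.
  leading term x: subtract (-1)·k_5 from x + y + z → y
  leading term y: subtract (-1)·k_4 from y → 0
  remainder 0.

S(h_2,k_5): lcm = x^2. S = x - y + z.
  leading term x: subtract (-1)·k_5 from x - y + z → -y
  leading term y: subtract (1)·k_4 from -y → 0
  remainder 0.

S(h_3,k_5): lcm = x^2. S = -x + yz - z.
  leading term x: subtract (1)·k_5 from -x + yz - z → yz
  leading term yz: subtract (-z)·k_4 from yz → 0
  remainder 0.

S(k_4,k_5): leading monomials are coprime, so the S-polynomial reduces to 0 (Buchberger's first criterion).
Every S-polynomial of the final basis reduces to 0, so we have a Gröbner basis.
Inter-reduce: drop elements whose leading term is divisible by another's, tail-reduce, and make monic.
Reduced Gröbner basis: {x + z, y}.

Since the reduced bases disagree, the two ideals are not the same.

No, the ideals differ.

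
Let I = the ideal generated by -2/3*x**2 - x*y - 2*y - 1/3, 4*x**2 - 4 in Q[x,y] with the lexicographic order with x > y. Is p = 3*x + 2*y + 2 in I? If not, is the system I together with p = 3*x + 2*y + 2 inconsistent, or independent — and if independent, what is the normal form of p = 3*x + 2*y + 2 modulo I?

Adjoining 3*x + 2*y + 2 makes the ideal the whole ring: the system is inconsistent.

First compute the reduced Gröbner basis of I by Buchberger's algorithm.
f_1 = -2/3*x**2 - x*y - 2*y - 1/3, LT = x**2.
f_2 = 4*x**2 - 4, LT = x**2.

S(f_1,f_2): lcm = x**2. S = 3/2*x*y + 3*y + 3/2.
  leading term x*y: no divisor's leading term divides it; move 3/2*x*y to the remainder.
  leading term y: no divisor's leading term divides it; move 3*y to the remainder.
  leading term 1: no divisor's leading term divides it; move 3/2 to the remainder.
  remainder 3/2*x*y + 3*y + 3/2 ≠ 0; add h_3 = 3/2*x*y + 3*y + 3/2 to the basis.

S(f_1,h_3): lcm = x**2*y. S = 3/2*x*y**2 - 2*x*y - x + 3*y**2 + 1/2*y.
  leading term x*y**2: subtract (y)·h_3 from 3/2*x*y**2 - 2*x*y - x + 3*y**2 + 1/2*y → -2*x*y - x - y
  leading term x*y: subtract (-4/3)·h_3 from -2*x*y - x - y → -x + 3*y + 2
  leading term x: no divisor's leading term divides it; move -x to the remainder.
  leading term y: no divisor's leading term divides it; move 3*y to the remainder.
  leading term 1: no divisor's leading term divides it; move 2 to the remainder.
  remainder -x + 3*y + 2 ≠ 0; add h_4 = -x + 3*y + 2 to the basis.

S(f_2,h_3): lcm = x**2*y. S = -2*x*y - x - y.
  leading term x*y: subtract (-4/3)·h_3 from -2*x*y - x - y → -x + 3*y + 2
  leading term x: subtract (1)·h_4 from -x + 3*y + 2 → 0
  remainder 0.

S(f_1,h_4): lcm = x**2. S = 9/2*x*y + 2*x + 3*y + 1/2.
  leading term x*y: subtract (3)·h_3 from 9/2*x*y + 2*x + 3*y + 1/2 → 2*x - 6*y - 4
  leading term x: subtract (-2)·h_4 from 2*x - 6*y - 4 → 0
  remainder 0.

S(f_2,h_4): lcm = x**2. S = 3*x*y + 2*x - 1.
  leading term x*y: subtract (2)·h_3 from 3*x*y + 2*x - 1 → 2*x - 6*y - 4
  leading term x: subtract (-2)·h_4 from 2*x - 6*y - 4 → 0
  remainder 0.

S(h_3,h_4): lcm = x*y. S = 3*y**2 + 4*y + 1.
  leading term y**2: no divisor's leading term divides it; move 3*y**2 to the remainder.
  leading term y: no divisor's leading term divides it; move 4*y to the remainder.
  leading term 1: no divisor's leading term divides it; move 1 to the remainder.
  remainder 3*y**2 + 4*y + 1 ≠ 0; add h_5 = 3*y**2 + 4*y + 1 to the basis.

S(f_1,h_5): leading monomials are coprime, so the S-polynomial reduces to 0 (Buchberger's first criterion).
S(f_2,h_5): leading monomials are coprime, so the S-polynomial reduces to 0 (Buchberger's first criterion).
S(h_3,h_5): lcm = x*y**2. S = -4/3*x*y - 1/3*x + 2*y**2 + y.
  leading term x*y: subtract (-8/9)·h_3 from -4/3*x*y - 1/3*x + 2*y**2 + y → -1/3*x + 2*y**2 + 11/3*y + 4/3
  leading term x: subtract (1/3)·h_4 from -1/3*x + 2*y**2 + 11/3*y + 4/3 → 2*y**2 + 8/3*y + 2/3
  leading term y**2: subtract (2/3)·h_5 from 2*y**2 + 8/3*y + 2/3 → 0
  remainder 0.

S(h_4,h_5): leading monomials are coprime, so the S-polynomial reduces to 0 (Buchberger's first criterion).
Every S-polynomial of the final basis reduces to 0, so we have a Gröbner basis.
Inter-reduce: drop elements whose leading term is divisible by another's, tail-reduce, and make monic.
Reduced Gröbner basis: {x - 3*y - 2, y**2 + 4/3*y + 1/3}.
Label its elements g_1 = x - 3*y - 2, g_2 = y**2 + 4/3*y + 1/3.

Reduce p = 3*x + 2*y + 2 modulo G:
  leading term x: subtract (3)·g_1 from 3*x + 2*y + 2 → 11*y + 8
  leading term y: no divisor's leading term divides it; move 11*y to the remainder.
  leading term 1: no divisor's leading term divides it; move 8 to the remainder.
  normal form = 11*y + 8.
The normal form is nonzero, so p ∉ I. Since p minus its normal form lies in I, I + (p) = I + (r) where r = 11*y + 8; decide whether this ideal is the whole ring.
Run Buchberger on G together with r (pairs among the g_i already reduce to 0 since G is a Gröbner basis):
g_1 = x - 3*y - 2, LT = x.
g_2 = y**2 + 4/3*y + 1/3, LT = y**2.
r = 11*y + 8, LT = y.

S(g_1,g_2): leading monomials are coprime, so the S-polynomial reduces to 0 (Buchberger's first criterion).
S(g_1,r): leading monomials are coprime, so the S-polynomial reduces to 0 (Buchberger's first criterion).
S(g_2,r): lcm = y**2. S = 20/33*y + 1/3.
  leading term y: subtract (20/363)·r from 20/33*y + 1/3 → -13/121
  leading term 1: no divisor's leading term divides it; move -13/121 to the remainder.
  remainder -13/121 ≠ 0; add m_4 = -13/121 to the basis.

S(g_1,m_4): leading monomials are coprime, so the S-polynomial reduces to 0 (Buchberger's first criterion).
S(g_2,m_4): leading monomials are coprime, so the S-polynomial reduces to 0 (Buchberger's first criterion).
S(r,m_4): leading monomials are coprime, so the S-polynomial reduces to 0 (Buchberger's first criterion).
Every S-polynomial of the final basis reduces to 0, so we have a Gröbner basis.
Inter-reduce: drop elements whose leading term is divisible by another's, tail-reduce, and make monic.
Reduced Gröbner basis: {1}.
The reduced Gröbner basis of I + (p) is {1}: the ideal is the whole ring, so the enlarged system has no common solution — adjoining p is inconsistent.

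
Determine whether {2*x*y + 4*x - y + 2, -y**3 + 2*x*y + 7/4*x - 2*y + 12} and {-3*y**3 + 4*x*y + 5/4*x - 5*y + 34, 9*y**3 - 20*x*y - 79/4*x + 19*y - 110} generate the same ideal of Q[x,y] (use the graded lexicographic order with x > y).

Yes, the ideals are equal.

Two ideals are equal iff their reduced Gröbner bases coincide (the reduced basis is unique for a fixed ordering).
Buchberger on the first generating set:
f_1 = 2*x*y + 4*x - y + 2, LT = x*y.
f_2 = -y**3 + 2*x*y + 7/4*x - 2*y + 12, LT = y**3.

S(f_1,f_2): lcm = x*y**3. S = 2*x**2*y + 2*x*y**2 - 1/2*y**3 + 7/4*x**2 - 2*x*y + y**2 + 12*x.
  leading term x**2*y: subtract (x)·f_1 from 2*x**2*y + 2*x*y**2 - 1/2*y**3 + 7/4*x**2 - 2*x*y + y**2 + 12*x → 2*x*y**2 - 1/2*y**3 - 9/4*x**2 - x*y + y**2 + 10*x
  leading term x*y**2: subtract (y)·f_1 from 2*x*y**2 - 1/2*y**3 - 9/4*x**2 - x*y + y**2 + 10*x → -1/2*y**3 - 9/4*x**2 - 5*x*y + 2*y**2 + 10*x - 2*y
  leading term y**3: subtract (1/2)·f_2 from -1/2*y**3 - 9/4*x**2 - 5*x*y + 2*y**2 + 10*x - 2*y → -9/4*x**2 - 6*x*y + 2*y**2 + 73/8*x - y - 6
  leading term x**2: no divisor's leading term divides it; move -9/4*x**2 to the remainder.
  leading term x*y: subtract (-3)·f_1 from -6*x*y + 2*y**2 + 73/8*x - y - 6 → 2*y**2 + 169/8*x - 4*y
  leading term y**2: no divisor's leading term divides it; move 2*y**2 to the remainder.
  leading term x: no divisor's leading term divides it; move 169/8*x to the remainder.
  leading term y: no divisor's leading term divides it; move -4*y to the remainder.
  remainder -9/4*x**2 + 2*y**2 + 169/8*x - 4*y ≠ 0; add g_3 = -9/4*x**2 + 2*y**2 + 169/8*x - 4*y to the basis.

The other S-polynomials (S(f_1,g_3), S(f_2,g_3)) all reduce to 0 modulo the current basis, so we have a Gröbner basis.
Inter-reduce: drop elements whose leading term is divisible by another's, tail-reduce, and make monic.
Reduced Gröbner basis: {y**3 + 9/4*x + y - 10, x**2 - 8/9*y**2 - 169/18*x + 16/9*y, x*y + 2*x - 1/2*y + 1}.

Buchberger on the second generating set:
h_1 = -3*y**3 + 4*x*y + 5/4*x - 5*y + 34, LT = y**3.
h_2 = 9*y**3 - 20*x*y - 79/4*x + 19*y - 110, LT = y**3.

S(h_1,h_2): lcm = y**3. S = 8/9*x*y + 16/9*x - 4/9*y + 8/9.
  leading term x*y: no divisor's leading term divides it; move 8/9*x*y to the remainder.
  leading term x: no divisor's leading term divides it; move 16/9*x to the remainder.
  leading term y: no divisor's leading term divides it; move -4/9*y to the remainder.
  leading term 1: no divisor's leading term divides it; move 8/9 to the remainder.
  remainder 8/9*x*y + 16/9*x - 4/9*y + 8/9 ≠ 0; add k_3 = 8/9*x*y + 16/9*x - 4/9*y + 8/9 to the basis.

S(h_1,k_3): lcm = x*y**3. S = -4/3*x**2*y - 2*x*y**2 + 1/2*y**3 - 5/12*x**2 + 5/3*x*y - y**2 - 34/3*x.
  leading term x**2*y: subtract (-3/2*x)·k_3 from -4/3*x**2*y - 2*x*y**2 + 1/2*y**3 - 5/12*x**2 + 5/3*x*y - y**2 - 34/3*x → -2*x*y**2 + 1/2*y**3 + 9/4*x**2 + x*y - y**2 - 10*x
  leading term x*y**2: subtract (-9/4*y)·k_3 from -2*x*y**2 + 1/2*y**3 + 9/4*x**2 + x*y - y**2 - 10*x → 1/2*y**3 + 9/4*x**2 + 5*x*y - 2*y**2 - 10*x + 2*y
  leading term y**3: subtract (-1/6)·h_1 from 1/2*y**3 + 9/4*x**2 + 5*x*y - 2*y**2 - 10*x + 2*y → 9/4*x**2 + 17/3*x*y - 2*y**2 - 235/24*x + 7/6*y + 17/3
  leading term x**2: no divisor's leading term divides it; move 9/4*x**2 to the remainder.
  leading term x*y: subtract (51/8)·k_3 from 17/3*x*y - 2*y**2 - 235/24*x + 7/6*y + 17/3 → -2*y**2 - 169/8*x + 4*y
  leading term y**2: no divisor's leading term divides it; move -2*y**2 to the remainder.
  leading term x: no divisor's leading term divides it; move -169/8*x to the remainder.
  leading term y: no divisor's leading term divides it; move 4*y to the remainder.
  remainder 9/4*x**2 - 2*y**2 - 169/8*x + 4*y ≠ 0; add k_4 = 9/4*x**2 - 2*y**2 - 169/8*x + 4*y to the basis.

The other S-polynomials (S(h_2,k_3), S(h_1,k_4), S(h_2,k_4), S(k_3,k_4)) all reduce to 0 modulo the current basis, so we have a Gröbner basis.
Inter-reduce: drop elements whose leading term is divisible by another's, tail-reduce, and make monic.
Reduced Gröbner basis: {y**3 + 9/4*x + y - 10, x**2 - 8/9*y**2 - 169/18*x + 16/9*y, x*y + 2*x - 1/2*y + 1}.

Same reduced basis, so the two generating sets span the same ideal.
The same test decides containment: I ⊆ J iff every generator of I reduces to 0 modulo a Gröbner basis of J.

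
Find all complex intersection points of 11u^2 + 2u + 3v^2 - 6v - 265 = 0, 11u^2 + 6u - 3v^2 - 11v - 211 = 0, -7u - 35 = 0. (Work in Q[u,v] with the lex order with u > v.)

Compute a lex Gröbner basis by Buchberger's algorithm.
f_1 = 11u^2 + 2u + 3v^2 - 6v - 265, LT = u^2.
f_2 = 11u^2 + 6u - 3v^2 - 11v - 211, LT = u^2.
f_3 = -7u - 35, LT = u.

S(f_1,f_2): lcm = u^2. S = -4/11u + 6/11v^2 + 5/11v - 54/11.
  reduce S modulo (f_1, f_2, f_3):
  remainder 6/11v^2 + 5/11v - 34/11 ≠ 0; add h_4 = 6/11v^2 + 5/11v - 34/11 to the basis.

S(f_1,f_3): lcm = u^2. S = -53/11u + 3/11v^2 - 6/11v - 265/11.
  reduce S modulo (f_1, f_2, f_3, h_4):
  remainder -17/22v + 17/11 ≠ 0; add h_5 = -17/22v + 17/11 to the basis.

The other S-polynomials (S(f_2,f_3), S(f_1,h_4), S(f_2,h_4), S(f_3,h_4), S(f_1,h_5), S(f_2,h_5), S(f_3,h_5), S(h_4,h_5)) all reduce to 0 modulo the current basis, so we have a Gröbner basis.
Inter-reduce: drop elements whose leading term is divisible by another's, tail-reduce, and make monic.
Reduced Gröbner basis: {u + 5, v - 2}.

A lex Gröbner basis eliminates variables successively. Here v - 2 depends only on v, with roots {2}; lifting each root through the earlier basis elements recovers the full solutions.
  v = 2: the earlier basis element becomes u + 5 = 0, giving u = -5 — point (-5, 2).

{(-5, 2)}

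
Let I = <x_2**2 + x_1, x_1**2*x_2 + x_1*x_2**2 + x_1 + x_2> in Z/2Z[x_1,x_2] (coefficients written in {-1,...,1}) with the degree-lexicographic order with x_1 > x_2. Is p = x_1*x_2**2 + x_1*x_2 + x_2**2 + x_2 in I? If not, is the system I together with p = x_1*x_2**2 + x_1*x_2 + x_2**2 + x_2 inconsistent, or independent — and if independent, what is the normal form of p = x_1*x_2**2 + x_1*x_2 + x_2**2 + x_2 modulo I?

First compute the reduced Gröbner basis of I by Buchberger's algorithm.
f_1 = x_2**2 + x_1, LT = x_2**2.
f_2 = x_1**2*x_2 + x_1*x_2**2 + x_1 + x_2, LT = x_1**2*x_2.

S(f_1,f_2): lcm = x_1**2*x_2**2. S = x_1*x_2**3 + x_1**3 + x_1*x_2 + x_2**2.
  leading term x_1*x_2**3: subtract (x_1*x_2)·f_1 from x_1*x_2**3 + x_1**3 + x_1*x_2 + x_2**2 → x_1**3 + x_1**2*x_2 + x_1*x_2 + x_2**2
  leading term x_1**3: no divisor's leading term divides it; move x_1**3 to the remainder.
  leading term x_1**2*x_2: subtract (1)·f_2 from x_1**2*x_2 + x_1*x_2 + x_2**2 → x_1*x_2**2 + x_1*x_2 + x_2**2 + x_1 + x_2
  leading term x_1*x_2**2: subtract (x_1)·f_1 from x_1*x_2**2 + x_1*x_2 + x_2**2 + x_1 + x_2 → x_1**2 + x_1*x_2 + x_2**2 + x_1 + x_2
  leading term x_1**2: no divisor's leading term divides it; move x_1**2 to the remainder.
  leading term x_1*x_2: no divisor's leading term divides it; move x_1*x_2 to the remainder.
  leading term x_2**2: subtract (1)·f_1 from x_2**2 + x_1 + x_2 → x_2
  leading term x_2: no divisor's leading term divides it; move x_2 to the remainder.
  remainder x_1**3 + x_1**2 + x_1*x_2 + x_2 ≠ 0; add h_3 = x_1**3 + x_1**2 + x_1*x_2 + x_2 to the basis.

The other S-polynomials (S(f_1,h_3), S(f_2,h_3)) all reduce to 0 modulo the current basis, so we have a Gröbner basis.
Inter-reduce: drop elements whose leading term is divisible by another's, tail-reduce, and make monic.
Reduced Gröbner basis: {x_1**3 + x_1**2 + x_1*x_2 + x_2, x_1**2*x_2 + x_1**2 + x_1 + x_2, x_2**2 + x_1}.
Label its elements g_1 = x_1**3 + x_1**2 + x_1*x_2 + x_2, g_2 = x_1**2*x_2 + x_1**2 + x_1 + x_2, g_3 = x_2**2 + x_1.

Reduce p = x_1*x_2**2 + x_1*x_2 + x_2**2 + x_2 modulo G:
  leading term x_1*x_2**2: subtract (x_1)·g_3 from x_1*x_2**2 + x_1*x_2 + x_2**2 + x_2 → x_1**2 + x_1*x_2 + x_2**2 + x_2
  leading term x_1**2: no divisor's leading term divides it; move x_1**2 to the remainder.
  leading term x_1*x_2: no divisor's leading term divides it; move x_1*x_2 to the remainder.
  leading term x_2**2: subtract (1)·g_3 from x_2**2 + x_2 → x_1 + x_2
  leading term x_1: no divisor's leading term divides it; move x_1 to the remainder.
  leading term x_2: no divisor's leading term divides it; move x_2 to the remainder.
  normal form = x_1**2 + x_1*x_2 + x_1 + x_2.
The normal form is nonzero, so p ∉ I. Since p minus its normal form lies in I, I + (p) = I + (r) where r = x_1**2 + x_1*x_2 + x_1 + x_2; decide whether this ideal is the whole ring.
Run Buchberger on G together with r (pairs among the g_i already reduce to 0 since G is a Gröbner basis):
g_1 = x_1**3 + x_1**2 + x_1*x_2 + x_2, LT = x_1**3.
g_2 = x_1**2*x_2 + x_1**2 + x_1 + x_2, LT = x_1**2*x_2.
g_3 = x_2**2 + x_1, LT = x_2**2.
r = x_1**2 + x_1*x_2 + x_1 + x_2, LT = x_1**2.

S(g_1,r): lcm = x_1**3. S = x_1**2*x_2 + x_2.
  leading term x_1**2*x_2: subtract (1)·g_2 from x_1**2*x_2 + x_2 → x_1**2 + x_1
  leading term x_1**2: subtract (1)·r from x_1**2 + x_1 → x_1*x_2 + x_2
  leading term x_1*x_2: no divisor's leading term divides it; move x_1*x_2 to the remainder.
  leading term x_2: no divisor's leading term divides it; move x_2 to the remainder.
  remainder x_1*x_2 + x_2 ≠ 0; add m_5 = x_1*x_2 + x_2 to the basis.

The other S-polynomials (S(g_1,g_2), S(g_1,g_3), S(g_2,g_3), S(g_2,r), S(g_3,r), S(g_1,m_5), S(g_2,m_5), S(g_3,m_5), S(r,m_5)) all reduce to 0 modulo the current basis, so we have a Gröbner basis.
Inter-reduce: drop elements whose leading term is divisible by another's, tail-reduce, and make monic.
Reduced Gröbner basis: {x_1**2 + x_1, x_1*x_2 + x_2, x_2**2 + x_1}.
The reduced Gröbner basis of I + (p) is {x_1**2 + x_1, x_1*x_2 + x_2, x_2**2 + x_1} ≠ {1}, a proper ideal, so the enlarged system stays consistent: p is independent of I, with normal form x_1**2 + x_1*x_2 + x_1 + x_2.

x_1*x_2**2 + x_1*x_2 + x_2**2 + x_2 is independent of I; its normal form modulo I is x_1**2 + x_1*x_2 + x_1 + x_2.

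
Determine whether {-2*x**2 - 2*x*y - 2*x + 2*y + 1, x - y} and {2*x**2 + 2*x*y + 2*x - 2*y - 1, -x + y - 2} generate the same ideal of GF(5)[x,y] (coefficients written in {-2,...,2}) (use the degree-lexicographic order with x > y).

For a fixed monomial order, each ideal has a unique reduced Gröbner basis; comparing bases decides equality.
Buchberger on the first generating set:
f_1 = -2*x**2 - 2*x*y - 2*x + 2*y + 1, LT = x**2.
f_2 = x - y, LT = x.

S(f_1,f_2): lcm = x**2. S = 2*x*y + x - y + 2.
  leading term x*y: subtract (2*y)·f_2 from 2*x*y + x - y + 2 → 2*y**2 + x - y + 2
  leading term y**2: no divisor's leading term divides it; move 2*y**2 to the remainder.
  leading term x: subtract (1)·f_2 from x - y + 2 → 2
  leading term 1: no divisor's leading term divides it; move 2 to the remainder.
  remainder 2*y**2 + 2 ≠ 0; add g_3 = 2*y**2 + 2 to the basis.

The other S-polynomials (S(f_1,g_3), S(f_2,g_3)) all reduce to 0 modulo the current basis, so we have a Gröbner basis.
Inter-reduce: drop elements whose leading term is divisible by another's, tail-reduce, and make monic.
Reduced Gröbner basis: {y**2 + 1, x - y}.

Buchberger on the second generating set:
h_1 = 2*x**2 + 2*x*y + 2*x - 2*y - 1, LT = x**2.
h_2 = -x + y - 2, LT = x.

S(h_1,h_2): lcm = x**2. S = 2*x*y - x - y + 2.
  leading term x*y: subtract (-2*y)·h_2 from 2*x*y - x - y + 2 → 2*y**2 - x + 2
  leading term y**2: no divisor's leading term divides it; move 2*y**2 to the remainder.
  leading term x: subtract (1)·h_2 from -x + 2 → -y - 1
  leading term y: no divisor's leading term divides it; move -y to the remainder.
  leading term 1: no divisor's leading term divides it; move -1 to the remainder.
  remainder 2*y**2 - y - 1 ≠ 0; add k_3 = 2*y**2 - y - 1 to the basis.

The other S-polynomials (S(h_1,k_3), S(h_2,k_3)) all reduce to 0 modulo the current basis, so we have a Gröbner basis.
Inter-reduce: drop elements whose leading term is divisible by another's, tail-reduce, and make monic.
Reduced Gröbner basis: {y**2 + 2*y + 2, x - y + 2}.

The bases are distinct; the ideals are different.

No, the ideals differ.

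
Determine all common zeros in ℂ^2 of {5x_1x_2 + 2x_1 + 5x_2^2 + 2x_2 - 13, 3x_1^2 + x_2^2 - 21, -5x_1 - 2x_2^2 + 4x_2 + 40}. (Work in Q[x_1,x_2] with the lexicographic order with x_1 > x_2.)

Compute a lex Gröbner basis by Buchberger's algorithm.
f_1 = 5x_1x_2 + 2x_1 + 5x_2^2 + 2x_2 - 13, LT = x_1x_2.
f_2 = 3x_1^2 + x_2^2 - 21, LT = x_1^2.
f_3 = -5x_1 - 2x_2^2 + 4x_2 + 40, LT = x_1.

S(f_1,f_2): lcm = x_1^2x_2. S = 2/5x_1^2 + x_1x_2^2 + 2/5x_1x_2 - 13/5x_1 - 1/3x_2^3 + 7x_2.
  leading term x_1^2: subtract (2/15)·f_2 from 2/5x_1^2 + x_1x_2^2 + 2/5x_1x_2 - 13/5x_1 - 1/3x_2^3 + 7x_2 → x_1x_2^2 + 2/5x_1x_2 - 13/5x_1 - 1/3x_2^3 - 2/15x_2^2 + 7x_2 + 14/5
  leading term x_1x_2^2: subtract (1/5x_2)·f_1 from x_1x_2^2 + 2/5x_1x_2 - 13/5x_1 - 1/3x_2^3 - 2/15x_2^2 + 7x_2 + 14/5 → -13/5x_1 - 4/3x_2^3 - 8/15x_2^2 + 48/5x_2 + 14/5
  leading term x_1: subtract (13/25)·f_3 from -13/5x_1 - 4/3x_2^3 - 8/15x_2^2 + 48/5x_2 + 14/5 → -4/3x_2^3 + 38/75x_2^2 + 188/25x_2 - 18
  leading term x_2^3: no divisor's leading term divides it; move -4/3x_2^3 to the remainder.
  leading term x_2^2: no divisor's leading term divides it; move 38/75x_2^2 to the remainder.
  leading term x_2: no divisor's leading term divides it; move 188/25x_2 to the remainder.
  leading term 1: no divisor's leading term divides it; move -18 to the remainder.
  remainder -4/3x_2^3 + 38/75x_2^2 + 188/25x_2 - 18 ≠ 0; add h_4 = -4/3x_2^3 + 38/75x_2^2 + 188/25x_2 - 18 to the basis.

S(f_1,f_3): lcm = x_1x_2. S = 2/5x_1 - 2/5x_2^3 + 9/5x_2^2 + 42/5x_2 - 13/5.
  leading term x_1: subtract (-2/25)·f_3 from 2/5x_1 - 2/5x_2^3 + 9/5x_2^2 + 42/5x_2 - 13/5 → -2/5x_2^3 + 41/25x_2^2 + 218/25x_2 + 3/5
  leading term x_2^3: subtract (3/10)·h_4 from -2/5x_2^3 + 41/25x_2^2 + 218/25x_2 + 3/5 → 186/125x_2^2 + 808/125x_2 + 6
  leading term x_2^2: no divisor's leading term divides it; move 186/125x_2^2 to the remainder.
  leading term x_2: no divisor's leading term divides it; move 808/125x_2 to the remainder.
  leading term 1: no divisor's leading term divides it; move 6 to the remainder.
  remainder 186/125x_2^2 + 808/125x_2 + 6 ≠ 0; add h_5 = 186/125x_2^2 + 808/125x_2 + 6 to the basis.

S(f_2,f_3): lcm = x_1^2. S = -2/5x_1x_2^2 + 4/5x_1x_2 + 8x_1 + 1/3x_2^2 - 7.
  leading term x_1x_2^2: subtract (-2/25x_2)·f_1 from -2/5x_1x_2^2 + 4/5x_1x_2 + 8x_1 + 1/3x_2^2 - 7 → 24/25x_1x_2 + 8x_1 + 2/5x_2^3 + 37/75x_2^2 - 26/25x_2 - 7
  leading term x_1x_2: subtract (24/125)·f_1 from 24/25x_1x_2 + 8x_1 + 2/5x_2^3 + 37/75x_2^2 - 26/25x_2 - 7 → 952/125x_1 + 2/5x_2^3 - 7/15x_2^2 - 178/125x_2 - 563/125
  leading term x_1: subtract (-952/625)·f_3 from 952/125x_1 + 2/5x_2^3 - 7/15x_2^2 - 178/125x_2 - 563/125 → 2/5x_2^3 - 6587/1875x_2^2 + 2918/625x_2 + 7053/125
  leading term x_2^3: subtract (-3/10)·h_4 from 2/5x_2^3 - 6587/1875x_2^2 + 2918/625x_2 + 7053/125 → -6302/1875x_2^2 + 4328/625x_2 + 6378/125
  leading term x_2^2: subtract (-3151/1395)·h_5 from -6302/1875x_2^2 + 4328/625x_2 + 6378/125 → 750704/34875x_2 + 750704/11625
  leading term x_2: no divisor's leading term divides it; move 750704/34875x_2 to the remainder.
  leading term 1: no divisor's leading term divides it; move 750704/11625 to the remainder.
  remainder 750704/34875x_2 + 750704/11625 ≠ 0; add h_6 = 750704/34875x_2 + 750704/11625 to the basis.

The other S-polynomials (S(f_1,h_4), S(f_2,h_4), S(f_3,h_4), S(f_1,h_5), S(f_2,h_5), S(f_3,h_5), S(h_4,h_5), S(f_1,h_6), S(f_2,h_6), S(f_3,h_6), S(h_4,h_6), S(h_5,h_6)) all reduce to 0 modulo the current basis, so we have a Gröbner basis.
Inter-reduce: drop elements whose leading term is divisible by another's, tail-reduce, and make monic.
Reduced Gröbner basis: {x_1 - 2, x_2 + 3}.

Since the basis is lex-ordered, x_2 + 3 is univariate in x_2. Its roots are {-3}. Back-substituting each root into the other basis elements fixes the other coordinates.
  x_2 = -3: the earlier basis element becomes x_1 - 2 = 0, giving x_1 = 2 — point (2, -3).
Each listed point satisfies every original equation (direct substitution).
Zero-dimensionality of the ideal guarantees finitely many solutions over ℂ.

{(2, -3)}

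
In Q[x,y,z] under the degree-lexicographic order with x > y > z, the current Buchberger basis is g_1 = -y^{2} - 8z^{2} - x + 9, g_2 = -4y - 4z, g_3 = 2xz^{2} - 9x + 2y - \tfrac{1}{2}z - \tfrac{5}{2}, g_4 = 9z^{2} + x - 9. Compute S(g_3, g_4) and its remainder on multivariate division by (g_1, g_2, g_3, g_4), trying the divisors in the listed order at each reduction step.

S(g_3, g_4) = -\tfrac{1}{9}x^{2} - \tfrac{7}{2}x + y - \tfrac{1}{4}z - \tfrac{5}{4}; remainder on division = -\tfrac{1}{9}x^{2} - \tfrac{7}{2}x - \tfrac{5}{4}z - \tfrac{5}{4}.

lcm(LM(g_3), LM(g_4)) = xz^{2}.
S = (lcm/LT(g_3))·g_3 − (lcm/LT(g_4))·g_4 = -\tfrac{1}{9}x^{2} - \tfrac{7}{2}x + y - \tfrac{1}{4}z - \tfrac{5}{4}.
Reduce S modulo (g_1, g_2, g_3, g_4) in that order:
  leading term x^{2}: no divisor's leading term divides it; move -\tfrac{1}{9}x^{2} to the remainder.
  leading term x: no divisor's leading term divides it; move -\tfrac{7}{2}x to the remainder.
  leading term y: subtract (-\tfrac{1}{4})·g_2 from y - \tfrac{1}{4}z - \tfrac{5}{4} → -\tfrac{5}{4}z - \tfrac{5}{4}
  leading term z: no divisor's leading term divides it; move -\tfrac{5}{4}z to the remainder.
  leading term 1: no divisor's leading term divides it; move -\tfrac{5}{4} to the remainder.
The remainder -\tfrac{1}{9}x^{2} - \tfrac{7}{2}x - \tfrac{5}{4}z - \tfrac{5}{4} is nonzero, so it would be added as the next basis element.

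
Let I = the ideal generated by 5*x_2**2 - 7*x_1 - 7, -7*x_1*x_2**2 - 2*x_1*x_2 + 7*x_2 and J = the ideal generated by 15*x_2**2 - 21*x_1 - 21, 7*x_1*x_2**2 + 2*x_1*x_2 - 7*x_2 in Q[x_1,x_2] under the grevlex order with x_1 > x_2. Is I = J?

Yes, the ideals are equal.

Since reduced Gröbner bases are canonical representatives of ideals under a given ordering, it suffices to compute and compare them.
Buchberger on the first generating set:
f_1 = 5*x_2**2 - 7*x_1 - 7, LT = x_2**2.
f_2 = -7*x_1*x_2**2 - 2*x_1*x_2 + 7*x_2, LT = x_1*x_2**2.

S(f_1,f_2): lcm = x_1*x_2**2. S = -7/5*x_1**2 - 2/7*x_1*x_2 - 7/5*x_1 + x_2.
  reduce S modulo (f_1, f_2):
  remainder -7/5*x_1**2 - 2/7*x_1*x_2 - 7/5*x_1 + x_2 ≠ 0; add g_3 = -7/5*x_1**2 - 2/7*x_1*x_2 - 7/5*x_1 + x_2 to the basis.

The other S-polynomials (S(f_1,g_3), S(f_2,g_3)) all reduce to 0 modulo the current basis, so we have a Gröbner basis.
Inter-reduce: drop elements whose leading term is divisible by another's, tail-reduce, and make monic.
Reduced Gröbner basis: {x_1**2 + 10/49*x_1*x_2 + x_1 - 5/7*x_2, x_2**2 - 7/5*x_1 - 7/5}.

Buchberger on the second generating set:
h_1 = 15*x_2**2 - 21*x_1 - 21, LT = x_2**2.
h_2 = 7*x_1*x_2**2 + 2*x_1*x_2 - 7*x_2, LT = x_1*x_2**2.

S(h_1,h_2): lcm = x_1*x_2**2. S = -7/5*x_1**2 - 2/7*x_1*x_2 - 7/5*x_1 + x_2.
  reduce S modulo (h_1, h_2):
  remainder -7/5*x_1**2 - 2/7*x_1*x_2 - 7/5*x_1 + x_2 ≠ 0; add k_3 = -7/5*x_1**2 - 2/7*x_1*x_2 - 7/5*x_1 + x_2 to the basis.

The other S-polynomials (S(h_1,k_3), S(h_2,k_3)) all reduce to 0 modulo the current basis, so we have a Gröbner basis.
Inter-reduce: drop elements whose leading term is divisible by another's, tail-reduce, and make monic.
Reduced Gröbner basis: {x_1**2 + 10/49*x_1*x_2 + x_1 - 5/7*x_2, x_2**2 - 7/5*x_1 - 7/5}.

The two bases agree; hence the ideals are identical.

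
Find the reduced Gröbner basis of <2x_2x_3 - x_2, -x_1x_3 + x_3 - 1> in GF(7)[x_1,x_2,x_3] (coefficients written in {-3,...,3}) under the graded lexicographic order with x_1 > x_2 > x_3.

G = {x_1x_2 + x_2, x_1x_3 - x_3 + 1, x_2x_3 + 3x_2}

f_1 = 2x_2x_3 - x_2, LT = x_2x_3.
f_2 = -x_1x_3 + x_3 - 1, LT = x_1x_3.

S(f_1,f_2): lcm = x_1x_2x_3. S = 3x_1x_2 + x_2x_3 - x_2.
  leading term x_1x_2: no divisor's leading term divides it; move 3x_1x_2 to the remainder.
  leading term x_2x_3: subtract (-3)·f_1 from x_2x_3 - x_2 → 3x_2
  leading term x_2: no divisor's leading term divides it; move 3x_2 to the remainder.
  remainder 3x_1x_2 + 3x_2 ≠ 0; add g_3 = 3x_1x_2 + 3x_2 to the basis.

The other S-polynomials (S(f_1,g_3), S(f_2,g_3)) all reduce to 0 modulo the current basis, so we have a Gröbner basis.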